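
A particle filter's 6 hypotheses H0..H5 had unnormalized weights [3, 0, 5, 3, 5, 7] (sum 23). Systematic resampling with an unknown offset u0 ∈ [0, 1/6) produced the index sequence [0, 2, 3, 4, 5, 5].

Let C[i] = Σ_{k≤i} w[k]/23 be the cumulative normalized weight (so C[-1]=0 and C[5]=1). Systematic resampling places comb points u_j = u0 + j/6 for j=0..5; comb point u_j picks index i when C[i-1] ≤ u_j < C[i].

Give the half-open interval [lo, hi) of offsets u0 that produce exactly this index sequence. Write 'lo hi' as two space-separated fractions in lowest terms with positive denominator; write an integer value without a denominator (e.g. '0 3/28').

C = [3/23, 3/23, 8/23, 11/23, 16/23, 1]
j=0 picked index 0: u0 ∈ [0, 3/23)
j=1 picked index 2: u0 ∈ [-5/138, 25/138)
j=2 picked index 3: u0 ∈ [1/69, 10/69)
j=3 picked index 4: u0 ∈ [-1/46, 9/46)
j=4 picked index 5: u0 ∈ [2/69, 1/3)
j=5 picked index 5: u0 ∈ [-19/138, 1/6)
intersection: [2/69, 3/23)

2/69 3/23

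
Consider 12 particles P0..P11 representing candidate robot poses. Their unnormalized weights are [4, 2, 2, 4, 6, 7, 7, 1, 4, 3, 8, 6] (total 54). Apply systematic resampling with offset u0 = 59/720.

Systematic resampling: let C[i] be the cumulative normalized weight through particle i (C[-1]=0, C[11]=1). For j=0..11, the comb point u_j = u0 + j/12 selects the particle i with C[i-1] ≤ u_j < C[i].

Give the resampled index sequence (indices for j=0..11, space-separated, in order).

C = [2/27, 1/9, 4/27, 2/9, 1/3, 25/54, 16/27, 11/18, 37/54, 20/27, 8/9, 1]
j=0: u_0=59/720 ∈ [2/27, 1/9) → index 1
j=1: u_1=119/720 ∈ [4/27, 2/9) → index 3
j=2: u_2=179/720 ∈ [2/9, 1/3) → index 4
j=3: u_3=239/720 ∈ [2/9, 1/3) → index 4
j=4: u_4=299/720 ∈ [1/3, 25/54) → index 5
j=5: u_5=359/720 ∈ [25/54, 16/27) → index 6
j=6: u_6=419/720 ∈ [25/54, 16/27) → index 6
j=7: u_7=479/720 ∈ [11/18, 37/54) → index 8
j=8: u_8=539/720 ∈ [20/27, 8/9) → index 10
j=9: u_9=599/720 ∈ [20/27, 8/9) → index 10
j=10: u_10=659/720 ∈ [8/9, 1) → index 11
j=11: u_11=719/720 ∈ [8/9, 1) → index 11

1 3 4 4 5 6 6 8 10 10 11 11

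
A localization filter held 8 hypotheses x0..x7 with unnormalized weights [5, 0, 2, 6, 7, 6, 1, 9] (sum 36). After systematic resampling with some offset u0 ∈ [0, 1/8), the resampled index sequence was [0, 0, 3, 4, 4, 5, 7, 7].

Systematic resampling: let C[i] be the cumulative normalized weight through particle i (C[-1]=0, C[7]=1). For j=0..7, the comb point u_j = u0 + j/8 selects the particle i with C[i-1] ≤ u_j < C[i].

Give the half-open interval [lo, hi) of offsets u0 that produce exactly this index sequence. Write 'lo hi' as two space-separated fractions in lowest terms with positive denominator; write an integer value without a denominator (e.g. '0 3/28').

C = [5/36, 5/36, 7/36, 13/36, 5/9, 13/18, 3/4, 1]
j=0 picked index 0: u0 ∈ [0, 5/36)
j=1 picked index 0: u0 ∈ [-1/8, 1/72)
j=2 picked index 3: u0 ∈ [-1/18, 1/9)
j=3 picked index 4: u0 ∈ [-1/72, 13/72)
j=4 picked index 4: u0 ∈ [-5/36, 1/18)
j=5 picked index 5: u0 ∈ [-5/72, 7/72)
j=6 picked index 7: u0 ∈ [0, 1/4)
j=7 picked index 7: u0 ∈ [-1/8, 1/8)
intersection: [0, 1/72)

0 1/72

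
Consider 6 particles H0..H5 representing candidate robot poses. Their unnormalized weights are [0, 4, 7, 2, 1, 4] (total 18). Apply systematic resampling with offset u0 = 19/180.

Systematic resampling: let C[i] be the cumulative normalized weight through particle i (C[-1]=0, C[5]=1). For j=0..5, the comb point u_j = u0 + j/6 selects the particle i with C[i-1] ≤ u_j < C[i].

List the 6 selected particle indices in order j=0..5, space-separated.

1 2 2 2 4 5

C = [0, 2/9, 11/18, 13/18, 7/9, 1]
j=0: u_0=19/180 ∈ [0, 2/9) → index 1
j=1: u_1=49/180 ∈ [2/9, 11/18) → index 2
j=2: u_2=79/180 ∈ [2/9, 11/18) → index 2
j=3: u_3=109/180 ∈ [2/9, 11/18) → index 2
j=4: u_4=139/180 ∈ [13/18, 7/9) → index 4
j=5: u_5=169/180 ∈ [7/9, 1) → index 5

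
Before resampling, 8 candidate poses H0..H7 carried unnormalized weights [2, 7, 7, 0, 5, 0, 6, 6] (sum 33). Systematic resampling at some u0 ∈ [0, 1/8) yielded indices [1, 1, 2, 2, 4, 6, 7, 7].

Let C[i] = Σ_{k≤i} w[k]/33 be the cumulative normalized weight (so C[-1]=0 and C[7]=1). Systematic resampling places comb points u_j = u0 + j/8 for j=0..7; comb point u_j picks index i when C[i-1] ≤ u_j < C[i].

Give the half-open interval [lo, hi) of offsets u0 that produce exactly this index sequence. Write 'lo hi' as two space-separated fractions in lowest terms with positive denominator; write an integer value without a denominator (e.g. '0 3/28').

3/44 29/264

C = [2/33, 3/11, 16/33, 16/33, 7/11, 7/11, 9/11, 1]
j=0 picked index 1: u0 ∈ [2/33, 3/11)
j=1 picked index 1: u0 ∈ [-17/264, 13/88)
j=2 picked index 2: u0 ∈ [1/44, 31/132)
j=3 picked index 2: u0 ∈ [-9/88, 29/264)
j=4 picked index 4: u0 ∈ [-1/66, 3/22)
j=5 picked index 6: u0 ∈ [1/88, 17/88)
j=6 picked index 7: u0 ∈ [3/44, 1/4)
j=7 picked index 7: u0 ∈ [-5/88, 1/8)
intersection: [3/44, 29/264)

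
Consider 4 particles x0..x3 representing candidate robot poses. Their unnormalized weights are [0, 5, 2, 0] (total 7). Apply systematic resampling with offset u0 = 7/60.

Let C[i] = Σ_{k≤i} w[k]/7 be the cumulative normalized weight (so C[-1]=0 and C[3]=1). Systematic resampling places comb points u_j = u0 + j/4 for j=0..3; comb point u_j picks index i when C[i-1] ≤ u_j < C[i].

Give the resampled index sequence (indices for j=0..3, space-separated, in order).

1 1 1 2

C = [0, 5/7, 1, 1]
j=0: u_0=7/60 ∈ [0, 5/7) → index 1
j=1: u_1=11/30 ∈ [0, 5/7) → index 1
j=2: u_2=37/60 ∈ [0, 5/7) → index 1
j=3: u_3=13/15 ∈ [5/7, 1) → index 2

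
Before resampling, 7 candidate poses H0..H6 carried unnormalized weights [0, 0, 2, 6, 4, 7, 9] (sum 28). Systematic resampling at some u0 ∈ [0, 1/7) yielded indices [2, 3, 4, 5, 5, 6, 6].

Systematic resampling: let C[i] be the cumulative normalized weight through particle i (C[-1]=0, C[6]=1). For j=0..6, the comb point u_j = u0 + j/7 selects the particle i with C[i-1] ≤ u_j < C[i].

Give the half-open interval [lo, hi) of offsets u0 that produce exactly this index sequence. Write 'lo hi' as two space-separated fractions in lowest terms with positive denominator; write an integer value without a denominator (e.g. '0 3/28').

0 1/14

C = [0, 0, 1/14, 2/7, 3/7, 19/28, 1]
j=0 picked index 2: u0 ∈ [0, 1/14)
j=1 picked index 3: u0 ∈ [-1/14, 1/7)
j=2 picked index 4: u0 ∈ [0, 1/7)
j=3 picked index 5: u0 ∈ [0, 1/4)
j=4 picked index 5: u0 ∈ [-1/7, 3/28)
j=5 picked index 6: u0 ∈ [-1/28, 2/7)
j=6 picked index 6: u0 ∈ [-5/28, 1/7)
intersection: [0, 1/14)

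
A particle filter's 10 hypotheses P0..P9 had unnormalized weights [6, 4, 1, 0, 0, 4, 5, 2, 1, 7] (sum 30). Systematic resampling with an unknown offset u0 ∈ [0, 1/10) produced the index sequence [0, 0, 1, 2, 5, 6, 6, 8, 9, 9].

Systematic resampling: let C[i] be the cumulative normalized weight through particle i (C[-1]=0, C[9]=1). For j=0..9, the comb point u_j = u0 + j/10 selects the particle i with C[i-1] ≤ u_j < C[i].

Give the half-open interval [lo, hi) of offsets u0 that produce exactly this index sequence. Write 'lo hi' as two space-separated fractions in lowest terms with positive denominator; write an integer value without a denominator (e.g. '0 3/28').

C = [1/5, 1/3, 11/30, 11/30, 11/30, 1/2, 2/3, 11/15, 23/30, 1]
j=0 picked index 0: u0 ∈ [0, 1/5)
j=1 picked index 0: u0 ∈ [-1/10, 1/10)
j=2 picked index 1: u0 ∈ [0, 2/15)
j=3 picked index 2: u0 ∈ [1/30, 1/15)
j=4 picked index 5: u0 ∈ [-1/30, 1/10)
j=5 picked index 6: u0 ∈ [0, 1/6)
j=6 picked index 6: u0 ∈ [-1/10, 1/15)
j=7 picked index 8: u0 ∈ [1/30, 1/15)
j=8 picked index 9: u0 ∈ [-1/30, 1/5)
j=9 picked index 9: u0 ∈ [-2/15, 1/10)
intersection: [1/30, 1/15)

1/30 1/15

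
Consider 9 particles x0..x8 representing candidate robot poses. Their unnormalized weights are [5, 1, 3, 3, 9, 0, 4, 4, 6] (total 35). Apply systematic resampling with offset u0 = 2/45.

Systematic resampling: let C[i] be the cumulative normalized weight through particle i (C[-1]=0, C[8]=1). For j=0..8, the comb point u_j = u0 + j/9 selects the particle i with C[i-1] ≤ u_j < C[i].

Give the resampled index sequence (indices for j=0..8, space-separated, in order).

C = [1/7, 6/35, 9/35, 12/35, 3/5, 3/5, 5/7, 29/35, 1]
j=0: u_0=2/45 ∈ [0, 1/7) → index 0
j=1: u_1=7/45 ∈ [1/7, 6/35) → index 1
j=2: u_2=4/15 ∈ [9/35, 12/35) → index 3
j=3: u_3=17/45 ∈ [12/35, 3/5) → index 4
j=4: u_4=22/45 ∈ [12/35, 3/5) → index 4
j=5: u_5=3/5 ∈ [3/5, 5/7) → index 6
j=6: u_6=32/45 ∈ [3/5, 5/7) → index 6
j=7: u_7=37/45 ∈ [5/7, 29/35) → index 7
j=8: u_8=14/15 ∈ [29/35, 1) → index 8

0 1 3 4 4 6 6 7 8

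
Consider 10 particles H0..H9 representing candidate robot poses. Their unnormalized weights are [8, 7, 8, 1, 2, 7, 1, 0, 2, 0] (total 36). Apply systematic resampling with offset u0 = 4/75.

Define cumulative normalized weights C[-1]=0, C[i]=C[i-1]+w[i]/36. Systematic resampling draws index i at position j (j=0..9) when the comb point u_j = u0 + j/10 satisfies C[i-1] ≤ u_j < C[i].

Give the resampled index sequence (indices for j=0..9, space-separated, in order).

C = [2/9, 5/12, 23/36, 2/3, 13/18, 11/12, 17/18, 17/18, 1, 1]
j=0: u_0=4/75 ∈ [0, 2/9) → index 0
j=1: u_1=23/150 ∈ [0, 2/9) → index 0
j=2: u_2=19/75 ∈ [2/9, 5/12) → index 1
j=3: u_3=53/150 ∈ [2/9, 5/12) → index 1
j=4: u_4=34/75 ∈ [5/12, 23/36) → index 2
j=5: u_5=83/150 ∈ [5/12, 23/36) → index 2
j=6: u_6=49/75 ∈ [23/36, 2/3) → index 3
j=7: u_7=113/150 ∈ [13/18, 11/12) → index 5
j=8: u_8=64/75 ∈ [13/18, 11/12) → index 5
j=9: u_9=143/150 ∈ [17/18, 1) → index 8

0 0 1 1 2 2 3 5 5 8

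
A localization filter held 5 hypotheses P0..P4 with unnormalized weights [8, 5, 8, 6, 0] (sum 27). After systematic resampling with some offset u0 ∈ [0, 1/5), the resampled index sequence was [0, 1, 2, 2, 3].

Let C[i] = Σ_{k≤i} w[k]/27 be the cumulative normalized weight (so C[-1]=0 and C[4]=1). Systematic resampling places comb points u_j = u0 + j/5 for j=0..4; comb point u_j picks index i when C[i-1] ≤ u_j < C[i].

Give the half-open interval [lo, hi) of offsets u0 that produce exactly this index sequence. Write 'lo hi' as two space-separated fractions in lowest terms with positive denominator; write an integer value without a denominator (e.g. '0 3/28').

C = [8/27, 13/27, 7/9, 1, 1]
j=0 picked index 0: u0 ∈ [0, 8/27)
j=1 picked index 1: u0 ∈ [13/135, 38/135)
j=2 picked index 2: u0 ∈ [11/135, 17/45)
j=3 picked index 2: u0 ∈ [-16/135, 8/45)
j=4 picked index 3: u0 ∈ [-1/45, 1/5)
intersection: [13/135, 8/45)

13/135 8/45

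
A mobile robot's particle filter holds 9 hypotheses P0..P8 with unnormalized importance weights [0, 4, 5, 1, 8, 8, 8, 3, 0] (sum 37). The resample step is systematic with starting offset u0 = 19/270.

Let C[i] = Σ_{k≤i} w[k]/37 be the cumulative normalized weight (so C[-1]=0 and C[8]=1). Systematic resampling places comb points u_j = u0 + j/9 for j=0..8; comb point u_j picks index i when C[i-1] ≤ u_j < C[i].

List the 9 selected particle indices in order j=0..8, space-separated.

1 2 4 4 5 5 6 6 7

C = [0, 4/37, 9/37, 10/37, 18/37, 26/37, 34/37, 1, 1]
j=0: u_0=19/270 ∈ [0, 4/37) → index 1
j=1: u_1=49/270 ∈ [4/37, 9/37) → index 2
j=2: u_2=79/270 ∈ [10/37, 18/37) → index 4
j=3: u_3=109/270 ∈ [10/37, 18/37) → index 4
j=4: u_4=139/270 ∈ [18/37, 26/37) → index 5
j=5: u_5=169/270 ∈ [18/37, 26/37) → index 5
j=6: u_6=199/270 ∈ [26/37, 34/37) → index 6
j=7: u_7=229/270 ∈ [26/37, 34/37) → index 6
j=8: u_8=259/270 ∈ [34/37, 1) → index 7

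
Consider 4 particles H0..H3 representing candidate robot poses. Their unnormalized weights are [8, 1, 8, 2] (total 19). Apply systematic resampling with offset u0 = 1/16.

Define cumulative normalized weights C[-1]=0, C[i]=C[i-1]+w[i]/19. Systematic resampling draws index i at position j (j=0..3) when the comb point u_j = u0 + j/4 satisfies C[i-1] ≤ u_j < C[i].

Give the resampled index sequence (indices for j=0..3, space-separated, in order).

C = [8/19, 9/19, 17/19, 1]
j=0: u_0=1/16 ∈ [0, 8/19) → index 0
j=1: u_1=5/16 ∈ [0, 8/19) → index 0
j=2: u_2=9/16 ∈ [9/19, 17/19) → index 2
j=3: u_3=13/16 ∈ [9/19, 17/19) → index 2

0 0 2 2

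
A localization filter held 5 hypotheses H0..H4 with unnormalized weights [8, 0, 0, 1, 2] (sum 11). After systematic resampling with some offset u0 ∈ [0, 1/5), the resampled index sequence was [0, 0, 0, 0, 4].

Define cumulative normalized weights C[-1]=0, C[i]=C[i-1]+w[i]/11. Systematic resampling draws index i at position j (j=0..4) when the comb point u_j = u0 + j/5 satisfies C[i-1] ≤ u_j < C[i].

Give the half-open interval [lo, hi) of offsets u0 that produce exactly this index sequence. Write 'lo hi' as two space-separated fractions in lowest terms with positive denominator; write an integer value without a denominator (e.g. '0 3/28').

C = [8/11, 8/11, 8/11, 9/11, 1]
j=0 picked index 0: u0 ∈ [0, 8/11)
j=1 picked index 0: u0 ∈ [-1/5, 29/55)
j=2 picked index 0: u0 ∈ [-2/5, 18/55)
j=3 picked index 0: u0 ∈ [-3/5, 7/55)
j=4 picked index 4: u0 ∈ [1/55, 1/5)
intersection: [1/55, 7/55)

1/55 7/55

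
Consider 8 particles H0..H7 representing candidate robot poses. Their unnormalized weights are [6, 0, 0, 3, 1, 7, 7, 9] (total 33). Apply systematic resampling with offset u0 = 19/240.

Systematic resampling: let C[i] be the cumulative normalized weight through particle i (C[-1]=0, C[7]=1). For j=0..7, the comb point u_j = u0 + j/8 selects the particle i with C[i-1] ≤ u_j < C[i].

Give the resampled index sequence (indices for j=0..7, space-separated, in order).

C = [2/11, 2/11, 2/11, 3/11, 10/33, 17/33, 8/11, 1]
j=0: u_0=19/240 ∈ [0, 2/11) → index 0
j=1: u_1=49/240 ∈ [2/11, 3/11) → index 3
j=2: u_2=79/240 ∈ [10/33, 17/33) → index 5
j=3: u_3=109/240 ∈ [10/33, 17/33) → index 5
j=4: u_4=139/240 ∈ [17/33, 8/11) → index 6
j=5: u_5=169/240 ∈ [17/33, 8/11) → index 6
j=6: u_6=199/240 ∈ [8/11, 1) → index 7
j=7: u_7=229/240 ∈ [8/11, 1) → index 7

0 3 5 5 6 6 7 7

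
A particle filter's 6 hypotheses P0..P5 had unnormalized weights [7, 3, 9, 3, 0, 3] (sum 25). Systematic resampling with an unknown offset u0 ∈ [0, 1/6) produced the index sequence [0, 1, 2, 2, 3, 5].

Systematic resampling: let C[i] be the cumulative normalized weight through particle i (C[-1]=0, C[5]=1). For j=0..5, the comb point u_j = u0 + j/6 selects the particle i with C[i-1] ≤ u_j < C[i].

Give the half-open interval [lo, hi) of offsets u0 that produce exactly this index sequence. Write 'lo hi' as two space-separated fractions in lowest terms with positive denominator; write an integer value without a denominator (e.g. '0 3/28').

17/150 1/6

C = [7/25, 2/5, 19/25, 22/25, 22/25, 1]
j=0 picked index 0: u0 ∈ [0, 7/25)
j=1 picked index 1: u0 ∈ [17/150, 7/30)
j=2 picked index 2: u0 ∈ [1/15, 32/75)
j=3 picked index 2: u0 ∈ [-1/10, 13/50)
j=4 picked index 3: u0 ∈ [7/75, 16/75)
j=5 picked index 5: u0 ∈ [7/150, 1/6)
intersection: [17/150, 1/6)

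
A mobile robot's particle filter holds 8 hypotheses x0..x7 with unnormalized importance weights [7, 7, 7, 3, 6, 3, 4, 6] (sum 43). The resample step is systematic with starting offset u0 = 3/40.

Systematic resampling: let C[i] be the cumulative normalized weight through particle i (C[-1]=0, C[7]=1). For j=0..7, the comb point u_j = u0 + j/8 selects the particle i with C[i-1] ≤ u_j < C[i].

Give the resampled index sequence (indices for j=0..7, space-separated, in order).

0 1 1 2 4 5 6 7

C = [7/43, 14/43, 21/43, 24/43, 30/43, 33/43, 37/43, 1]
j=0: u_0=3/40 ∈ [0, 7/43) → index 0
j=1: u_1=1/5 ∈ [7/43, 14/43) → index 1
j=2: u_2=13/40 ∈ [7/43, 14/43) → index 1
j=3: u_3=9/20 ∈ [14/43, 21/43) → index 2
j=4: u_4=23/40 ∈ [24/43, 30/43) → index 4
j=5: u_5=7/10 ∈ [30/43, 33/43) → index 5
j=6: u_6=33/40 ∈ [33/43, 37/43) → index 6
j=7: u_7=19/20 ∈ [37/43, 1) → index 7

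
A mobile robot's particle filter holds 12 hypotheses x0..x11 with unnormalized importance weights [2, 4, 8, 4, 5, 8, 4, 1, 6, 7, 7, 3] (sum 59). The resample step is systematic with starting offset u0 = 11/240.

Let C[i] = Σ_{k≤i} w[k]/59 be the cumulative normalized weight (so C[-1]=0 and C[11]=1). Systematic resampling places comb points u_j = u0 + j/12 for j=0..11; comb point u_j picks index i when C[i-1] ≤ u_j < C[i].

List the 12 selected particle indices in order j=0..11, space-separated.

1 2 2 3 4 5 6 8 9 9 10 11

C = [2/59, 6/59, 14/59, 18/59, 23/59, 31/59, 35/59, 36/59, 42/59, 49/59, 56/59, 1]
j=0: u_0=11/240 ∈ [2/59, 6/59) → index 1
j=1: u_1=31/240 ∈ [6/59, 14/59) → index 2
j=2: u_2=17/80 ∈ [6/59, 14/59) → index 2
j=3: u_3=71/240 ∈ [14/59, 18/59) → index 3
j=4: u_4=91/240 ∈ [18/59, 23/59) → index 4
j=5: u_5=37/80 ∈ [23/59, 31/59) → index 5
j=6: u_6=131/240 ∈ [31/59, 35/59) → index 6
j=7: u_7=151/240 ∈ [36/59, 42/59) → index 8
j=8: u_8=57/80 ∈ [42/59, 49/59) → index 9
j=9: u_9=191/240 ∈ [42/59, 49/59) → index 9
j=10: u_10=211/240 ∈ [49/59, 56/59) → index 10
j=11: u_11=77/80 ∈ [56/59, 1) → index 11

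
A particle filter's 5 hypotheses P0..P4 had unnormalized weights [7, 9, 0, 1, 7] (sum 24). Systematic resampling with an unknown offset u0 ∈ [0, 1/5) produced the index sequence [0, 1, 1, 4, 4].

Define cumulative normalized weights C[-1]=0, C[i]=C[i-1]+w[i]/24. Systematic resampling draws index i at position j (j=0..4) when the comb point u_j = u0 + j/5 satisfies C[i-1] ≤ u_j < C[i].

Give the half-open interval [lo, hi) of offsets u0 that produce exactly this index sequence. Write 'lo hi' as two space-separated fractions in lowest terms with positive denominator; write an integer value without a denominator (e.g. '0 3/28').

13/120 1/5

C = [7/24, 2/3, 2/3, 17/24, 1]
j=0 picked index 0: u0 ∈ [0, 7/24)
j=1 picked index 1: u0 ∈ [11/120, 7/15)
j=2 picked index 1: u0 ∈ [-13/120, 4/15)
j=3 picked index 4: u0 ∈ [13/120, 2/5)
j=4 picked index 4: u0 ∈ [-11/120, 1/5)
intersection: [13/120, 1/5)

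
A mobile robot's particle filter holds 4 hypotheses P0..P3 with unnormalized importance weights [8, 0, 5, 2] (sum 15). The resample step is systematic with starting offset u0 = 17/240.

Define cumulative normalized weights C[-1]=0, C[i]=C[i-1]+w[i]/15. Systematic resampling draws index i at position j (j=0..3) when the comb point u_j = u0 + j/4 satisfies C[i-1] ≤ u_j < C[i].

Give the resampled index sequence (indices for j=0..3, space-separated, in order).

0 0 2 2

C = [8/15, 8/15, 13/15, 1]
j=0: u_0=17/240 ∈ [0, 8/15) → index 0
j=1: u_1=77/240 ∈ [0, 8/15) → index 0
j=2: u_2=137/240 ∈ [8/15, 13/15) → index 2
j=3: u_3=197/240 ∈ [8/15, 13/15) → index 2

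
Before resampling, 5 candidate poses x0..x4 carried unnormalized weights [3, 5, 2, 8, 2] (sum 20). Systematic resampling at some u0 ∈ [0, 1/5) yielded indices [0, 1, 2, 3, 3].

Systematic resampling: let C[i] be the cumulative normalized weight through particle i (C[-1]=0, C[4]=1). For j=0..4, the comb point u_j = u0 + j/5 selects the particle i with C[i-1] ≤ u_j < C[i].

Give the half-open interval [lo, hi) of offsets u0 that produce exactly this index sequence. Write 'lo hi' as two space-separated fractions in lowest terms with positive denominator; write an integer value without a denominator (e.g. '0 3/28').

0 1/10

C = [3/20, 2/5, 1/2, 9/10, 1]
j=0 picked index 0: u0 ∈ [0, 3/20)
j=1 picked index 1: u0 ∈ [-1/20, 1/5)
j=2 picked index 2: u0 ∈ [0, 1/10)
j=3 picked index 3: u0 ∈ [-1/10, 3/10)
j=4 picked index 3: u0 ∈ [-3/10, 1/10)
intersection: [0, 1/10)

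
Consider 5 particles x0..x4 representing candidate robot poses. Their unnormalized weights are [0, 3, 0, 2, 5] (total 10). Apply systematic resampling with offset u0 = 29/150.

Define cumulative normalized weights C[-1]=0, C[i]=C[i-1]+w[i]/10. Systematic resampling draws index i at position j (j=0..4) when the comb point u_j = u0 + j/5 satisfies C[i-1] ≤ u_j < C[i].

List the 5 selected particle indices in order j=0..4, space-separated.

1 3 4 4 4

C = [0, 3/10, 3/10, 1/2, 1]
j=0: u_0=29/150 ∈ [0, 3/10) → index 1
j=1: u_1=59/150 ∈ [3/10, 1/2) → index 3
j=2: u_2=89/150 ∈ [1/2, 1) → index 4
j=3: u_3=119/150 ∈ [1/2, 1) → index 4
j=4: u_4=149/150 ∈ [1/2, 1) → index 4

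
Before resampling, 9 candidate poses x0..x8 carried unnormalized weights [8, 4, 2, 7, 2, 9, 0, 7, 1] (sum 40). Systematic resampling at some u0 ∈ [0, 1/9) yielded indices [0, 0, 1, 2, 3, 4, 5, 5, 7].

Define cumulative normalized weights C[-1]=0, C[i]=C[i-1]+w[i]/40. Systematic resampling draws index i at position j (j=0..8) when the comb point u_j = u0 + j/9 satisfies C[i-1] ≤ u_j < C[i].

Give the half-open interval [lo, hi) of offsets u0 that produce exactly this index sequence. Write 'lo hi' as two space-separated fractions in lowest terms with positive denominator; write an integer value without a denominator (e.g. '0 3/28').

C = [1/5, 3/10, 7/20, 21/40, 23/40, 4/5, 4/5, 39/40, 1]
j=0 picked index 0: u0 ∈ [0, 1/5)
j=1 picked index 0: u0 ∈ [-1/9, 4/45)
j=2 picked index 1: u0 ∈ [-1/45, 7/90)
j=3 picked index 2: u0 ∈ [-1/30, 1/60)
j=4 picked index 3: u0 ∈ [-17/180, 29/360)
j=5 picked index 4: u0 ∈ [-11/360, 7/360)
j=6 picked index 5: u0 ∈ [-11/120, 2/15)
j=7 picked index 5: u0 ∈ [-73/360, 1/45)
j=8 picked index 7: u0 ∈ [-4/45, 31/360)
intersection: [0, 1/60)

0 1/60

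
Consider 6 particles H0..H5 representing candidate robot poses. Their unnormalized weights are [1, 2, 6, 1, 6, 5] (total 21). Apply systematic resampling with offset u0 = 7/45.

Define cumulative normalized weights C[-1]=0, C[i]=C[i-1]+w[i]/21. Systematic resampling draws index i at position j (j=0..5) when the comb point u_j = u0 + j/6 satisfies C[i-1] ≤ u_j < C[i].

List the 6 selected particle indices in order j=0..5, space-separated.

2 2 4 4 5 5

C = [1/21, 1/7, 3/7, 10/21, 16/21, 1]
j=0: u_0=7/45 ∈ [1/7, 3/7) → index 2
j=1: u_1=29/90 ∈ [1/7, 3/7) → index 2
j=2: u_2=22/45 ∈ [10/21, 16/21) → index 4
j=3: u_3=59/90 ∈ [10/21, 16/21) → index 4
j=4: u_4=37/45 ∈ [16/21, 1) → index 5
j=5: u_5=89/90 ∈ [16/21, 1) → index 5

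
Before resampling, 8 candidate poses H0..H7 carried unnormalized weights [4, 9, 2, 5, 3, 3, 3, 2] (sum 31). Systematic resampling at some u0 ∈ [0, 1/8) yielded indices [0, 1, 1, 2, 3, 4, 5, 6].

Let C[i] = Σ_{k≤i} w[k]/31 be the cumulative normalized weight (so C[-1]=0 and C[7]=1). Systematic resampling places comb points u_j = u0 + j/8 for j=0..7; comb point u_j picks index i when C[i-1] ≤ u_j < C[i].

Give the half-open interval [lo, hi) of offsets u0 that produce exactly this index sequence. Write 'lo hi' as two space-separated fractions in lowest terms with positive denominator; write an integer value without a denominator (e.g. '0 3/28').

C = [4/31, 13/31, 15/31, 20/31, 23/31, 26/31, 29/31, 1]
j=0 picked index 0: u0 ∈ [0, 4/31)
j=1 picked index 1: u0 ∈ [1/248, 73/248)
j=2 picked index 1: u0 ∈ [-15/124, 21/124)
j=3 picked index 2: u0 ∈ [11/248, 27/248)
j=4 picked index 3: u0 ∈ [-1/62, 9/62)
j=5 picked index 4: u0 ∈ [5/248, 29/248)
j=6 picked index 5: u0 ∈ [-1/124, 11/124)
j=7 picked index 6: u0 ∈ [-9/248, 15/248)
intersection: [11/248, 15/248)

11/248 15/248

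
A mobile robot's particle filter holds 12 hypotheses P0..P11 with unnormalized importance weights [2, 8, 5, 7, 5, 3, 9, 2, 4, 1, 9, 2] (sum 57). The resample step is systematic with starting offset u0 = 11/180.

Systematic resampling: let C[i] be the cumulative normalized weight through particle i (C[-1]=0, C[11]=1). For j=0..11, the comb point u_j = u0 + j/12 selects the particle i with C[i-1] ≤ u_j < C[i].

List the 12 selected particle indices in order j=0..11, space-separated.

1 1 2 3 4 5 6 6 8 10 10 11

C = [2/57, 10/57, 5/19, 22/57, 9/19, 10/19, 13/19, 41/57, 15/19, 46/57, 55/57, 1]
j=0: u_0=11/180 ∈ [2/57, 10/57) → index 1
j=1: u_1=13/90 ∈ [2/57, 10/57) → index 1
j=2: u_2=41/180 ∈ [10/57, 5/19) → index 2
j=3: u_3=14/45 ∈ [5/19, 22/57) → index 3
j=4: u_4=71/180 ∈ [22/57, 9/19) → index 4
j=5: u_5=43/90 ∈ [9/19, 10/19) → index 5
j=6: u_6=101/180 ∈ [10/19, 13/19) → index 6
j=7: u_7=29/45 ∈ [10/19, 13/19) → index 6
j=8: u_8=131/180 ∈ [41/57, 15/19) → index 8
j=9: u_9=73/90 ∈ [46/57, 55/57) → index 10
j=10: u_10=161/180 ∈ [46/57, 55/57) → index 10
j=11: u_11=44/45 ∈ [55/57, 1) → index 11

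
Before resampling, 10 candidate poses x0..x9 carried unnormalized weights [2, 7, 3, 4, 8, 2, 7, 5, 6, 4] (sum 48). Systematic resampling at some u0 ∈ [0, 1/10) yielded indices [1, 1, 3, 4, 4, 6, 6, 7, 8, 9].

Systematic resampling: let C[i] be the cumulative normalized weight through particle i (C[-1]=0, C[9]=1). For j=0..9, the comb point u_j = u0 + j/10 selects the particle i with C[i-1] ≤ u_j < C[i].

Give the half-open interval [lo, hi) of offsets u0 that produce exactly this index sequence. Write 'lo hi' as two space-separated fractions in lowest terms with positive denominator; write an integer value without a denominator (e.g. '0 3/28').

C = [1/24, 3/16, 1/4, 1/3, 1/2, 13/24, 11/16, 19/24, 11/12, 1]
j=0 picked index 1: u0 ∈ [1/24, 3/16)
j=1 picked index 1: u0 ∈ [-7/120, 7/80)
j=2 picked index 3: u0 ∈ [1/20, 2/15)
j=3 picked index 4: u0 ∈ [1/30, 1/5)
j=4 picked index 4: u0 ∈ [-1/15, 1/10)
j=5 picked index 6: u0 ∈ [1/24, 3/16)
j=6 picked index 6: u0 ∈ [-7/120, 7/80)
j=7 picked index 7: u0 ∈ [-1/80, 11/120)
j=8 picked index 8: u0 ∈ [-1/120, 7/60)
j=9 picked index 9: u0 ∈ [1/60, 1/10)
intersection: [1/20, 7/80)

1/20 7/80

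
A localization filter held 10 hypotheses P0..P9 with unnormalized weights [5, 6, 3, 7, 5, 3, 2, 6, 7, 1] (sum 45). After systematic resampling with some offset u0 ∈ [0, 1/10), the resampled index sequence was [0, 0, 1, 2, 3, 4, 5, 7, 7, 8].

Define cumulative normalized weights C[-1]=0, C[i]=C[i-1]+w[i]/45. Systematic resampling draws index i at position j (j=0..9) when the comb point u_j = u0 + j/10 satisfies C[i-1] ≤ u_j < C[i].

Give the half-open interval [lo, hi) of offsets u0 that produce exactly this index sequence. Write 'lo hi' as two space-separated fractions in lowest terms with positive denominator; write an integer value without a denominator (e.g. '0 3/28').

C = [1/9, 11/45, 14/45, 7/15, 26/45, 29/45, 31/45, 37/45, 44/45, 1]
j=0 picked index 0: u0 ∈ [0, 1/9)
j=1 picked index 0: u0 ∈ [-1/10, 1/90)
j=2 picked index 1: u0 ∈ [-4/45, 2/45)
j=3 picked index 2: u0 ∈ [-1/18, 1/90)
j=4 picked index 3: u0 ∈ [-4/45, 1/15)
j=5 picked index 4: u0 ∈ [-1/30, 7/90)
j=6 picked index 5: u0 ∈ [-1/45, 2/45)
j=7 picked index 7: u0 ∈ [-1/90, 11/90)
j=8 picked index 7: u0 ∈ [-1/9, 1/45)
j=9 picked index 8: u0 ∈ [-7/90, 7/90)
intersection: [0, 1/90)

0 1/90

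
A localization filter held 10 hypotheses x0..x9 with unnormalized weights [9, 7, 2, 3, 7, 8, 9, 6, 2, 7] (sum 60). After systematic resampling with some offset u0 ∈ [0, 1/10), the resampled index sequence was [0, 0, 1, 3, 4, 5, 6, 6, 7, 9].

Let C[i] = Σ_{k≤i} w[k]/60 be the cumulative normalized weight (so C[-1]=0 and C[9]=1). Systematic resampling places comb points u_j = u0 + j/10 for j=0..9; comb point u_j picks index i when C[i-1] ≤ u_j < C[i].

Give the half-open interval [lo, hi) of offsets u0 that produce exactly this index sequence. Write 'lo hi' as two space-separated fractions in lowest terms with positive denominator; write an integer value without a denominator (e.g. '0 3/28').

C = [3/20, 4/15, 3/10, 7/20, 7/15, 3/5, 3/4, 17/20, 53/60, 1]
j=0 picked index 0: u0 ∈ [0, 3/20)
j=1 picked index 0: u0 ∈ [-1/10, 1/20)
j=2 picked index 1: u0 ∈ [-1/20, 1/15)
j=3 picked index 3: u0 ∈ [0, 1/20)
j=4 picked index 4: u0 ∈ [-1/20, 1/15)
j=5 picked index 5: u0 ∈ [-1/30, 1/10)
j=6 picked index 6: u0 ∈ [0, 3/20)
j=7 picked index 6: u0 ∈ [-1/10, 1/20)
j=8 picked index 7: u0 ∈ [-1/20, 1/20)
j=9 picked index 9: u0 ∈ [-1/60, 1/10)
intersection: [0, 1/20)

0 1/20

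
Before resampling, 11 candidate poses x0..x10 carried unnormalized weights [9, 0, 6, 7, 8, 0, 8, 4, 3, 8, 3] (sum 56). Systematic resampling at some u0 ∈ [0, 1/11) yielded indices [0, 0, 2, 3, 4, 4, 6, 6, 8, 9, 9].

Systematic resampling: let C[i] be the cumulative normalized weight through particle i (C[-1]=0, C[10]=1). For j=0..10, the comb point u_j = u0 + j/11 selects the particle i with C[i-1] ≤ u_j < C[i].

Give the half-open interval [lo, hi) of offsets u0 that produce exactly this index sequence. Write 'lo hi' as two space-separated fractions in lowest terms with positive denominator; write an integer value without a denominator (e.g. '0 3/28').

9/308 23/616

C = [9/56, 9/56, 15/56, 11/28, 15/28, 15/28, 19/28, 3/4, 45/56, 53/56, 1]
j=0 picked index 0: u0 ∈ [0, 9/56)
j=1 picked index 0: u0 ∈ [-1/11, 43/616)
j=2 picked index 2: u0 ∈ [-13/616, 53/616)
j=3 picked index 3: u0 ∈ [-3/616, 37/308)
j=4 picked index 4: u0 ∈ [9/308, 53/308)
j=5 picked index 4: u0 ∈ [-19/308, 25/308)
j=6 picked index 6: u0 ∈ [-3/308, 41/308)
j=7 picked index 6: u0 ∈ [-31/308, 13/308)
j=8 picked index 8: u0 ∈ [1/44, 47/616)
j=9 picked index 9: u0 ∈ [-9/616, 79/616)
j=10 picked index 9: u0 ∈ [-65/616, 23/616)
intersection: [9/308, 23/616)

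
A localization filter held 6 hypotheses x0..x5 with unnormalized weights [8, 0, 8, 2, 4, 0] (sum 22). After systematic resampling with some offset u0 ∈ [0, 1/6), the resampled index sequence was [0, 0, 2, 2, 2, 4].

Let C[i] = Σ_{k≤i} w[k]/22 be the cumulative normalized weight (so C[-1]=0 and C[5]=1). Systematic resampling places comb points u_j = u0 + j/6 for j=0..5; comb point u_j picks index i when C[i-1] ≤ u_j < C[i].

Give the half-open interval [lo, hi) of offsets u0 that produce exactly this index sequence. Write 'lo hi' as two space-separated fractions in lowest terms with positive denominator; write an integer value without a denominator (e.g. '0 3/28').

1/33 2/33

C = [4/11, 4/11, 8/11, 9/11, 1, 1]
j=0 picked index 0: u0 ∈ [0, 4/11)
j=1 picked index 0: u0 ∈ [-1/6, 13/66)
j=2 picked index 2: u0 ∈ [1/33, 13/33)
j=3 picked index 2: u0 ∈ [-3/22, 5/22)
j=4 picked index 2: u0 ∈ [-10/33, 2/33)
j=5 picked index 4: u0 ∈ [-1/66, 1/6)
intersection: [1/33, 2/33)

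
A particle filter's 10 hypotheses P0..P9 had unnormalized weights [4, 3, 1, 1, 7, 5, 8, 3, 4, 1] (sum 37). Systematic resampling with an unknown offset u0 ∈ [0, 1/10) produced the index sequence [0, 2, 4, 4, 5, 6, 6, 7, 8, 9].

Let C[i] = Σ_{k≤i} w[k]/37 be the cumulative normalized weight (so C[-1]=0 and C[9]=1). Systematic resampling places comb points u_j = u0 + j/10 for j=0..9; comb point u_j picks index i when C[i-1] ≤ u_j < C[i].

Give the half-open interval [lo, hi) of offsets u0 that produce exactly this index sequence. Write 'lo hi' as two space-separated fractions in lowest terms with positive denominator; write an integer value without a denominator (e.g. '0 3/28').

C = [4/37, 7/37, 8/37, 9/37, 16/37, 21/37, 29/37, 32/37, 36/37, 1]
j=0 picked index 0: u0 ∈ [0, 4/37)
j=1 picked index 2: u0 ∈ [33/370, 43/370)
j=2 picked index 4: u0 ∈ [8/185, 43/185)
j=3 picked index 4: u0 ∈ [-21/370, 49/370)
j=4 picked index 5: u0 ∈ [6/185, 31/185)
j=5 picked index 6: u0 ∈ [5/74, 21/74)
j=6 picked index 6: u0 ∈ [-6/185, 34/185)
j=7 picked index 7: u0 ∈ [31/370, 61/370)
j=8 picked index 8: u0 ∈ [12/185, 32/185)
j=9 picked index 9: u0 ∈ [27/370, 1/10)
intersection: [33/370, 1/10)

33/370 1/10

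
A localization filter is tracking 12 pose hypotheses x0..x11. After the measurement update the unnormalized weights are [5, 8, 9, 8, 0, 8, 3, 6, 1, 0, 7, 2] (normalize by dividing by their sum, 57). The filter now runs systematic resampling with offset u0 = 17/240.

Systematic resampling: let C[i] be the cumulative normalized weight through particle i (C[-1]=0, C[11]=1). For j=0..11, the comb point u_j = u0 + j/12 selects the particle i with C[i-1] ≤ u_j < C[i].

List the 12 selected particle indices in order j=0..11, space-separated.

0 1 2 2 3 3 5 5 7 7 10 11

C = [5/57, 13/57, 22/57, 10/19, 10/19, 2/3, 41/57, 47/57, 16/19, 16/19, 55/57, 1]
j=0: u_0=17/240 ∈ [0, 5/57) → index 0
j=1: u_1=37/240 ∈ [5/57, 13/57) → index 1
j=2: u_2=19/80 ∈ [13/57, 22/57) → index 2
j=3: u_3=77/240 ∈ [13/57, 22/57) → index 2
j=4: u_4=97/240 ∈ [22/57, 10/19) → index 3
j=5: u_5=39/80 ∈ [22/57, 10/19) → index 3
j=6: u_6=137/240 ∈ [10/19, 2/3) → index 5
j=7: u_7=157/240 ∈ [10/19, 2/3) → index 5
j=8: u_8=59/80 ∈ [41/57, 47/57) → index 7
j=9: u_9=197/240 ∈ [41/57, 47/57) → index 7
j=10: u_10=217/240 ∈ [16/19, 55/57) → index 10
j=11: u_11=79/80 ∈ [55/57, 1) → index 11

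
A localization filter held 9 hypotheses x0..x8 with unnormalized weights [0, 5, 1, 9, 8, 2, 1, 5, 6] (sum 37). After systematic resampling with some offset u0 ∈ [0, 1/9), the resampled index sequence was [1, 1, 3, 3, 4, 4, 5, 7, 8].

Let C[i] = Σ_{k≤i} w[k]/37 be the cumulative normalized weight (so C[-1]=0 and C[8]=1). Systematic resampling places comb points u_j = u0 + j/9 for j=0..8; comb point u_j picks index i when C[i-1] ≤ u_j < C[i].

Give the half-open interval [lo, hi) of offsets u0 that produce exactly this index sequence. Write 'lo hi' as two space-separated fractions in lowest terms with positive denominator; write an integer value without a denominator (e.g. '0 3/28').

C = [0, 5/37, 6/37, 15/37, 23/37, 25/37, 26/37, 31/37, 1]
j=0 picked index 1: u0 ∈ [0, 5/37)
j=1 picked index 1: u0 ∈ [-1/9, 8/333)
j=2 picked index 3: u0 ∈ [-20/333, 61/333)
j=3 picked index 3: u0 ∈ [-19/111, 8/111)
j=4 picked index 4: u0 ∈ [-13/333, 59/333)
j=5 picked index 4: u0 ∈ [-50/333, 22/333)
j=6 picked index 5: u0 ∈ [-5/111, 1/111)
j=7 picked index 7: u0 ∈ [-25/333, 20/333)
j=8 picked index 8: u0 ∈ [-17/333, 1/9)
intersection: [0, 1/111)

0 1/111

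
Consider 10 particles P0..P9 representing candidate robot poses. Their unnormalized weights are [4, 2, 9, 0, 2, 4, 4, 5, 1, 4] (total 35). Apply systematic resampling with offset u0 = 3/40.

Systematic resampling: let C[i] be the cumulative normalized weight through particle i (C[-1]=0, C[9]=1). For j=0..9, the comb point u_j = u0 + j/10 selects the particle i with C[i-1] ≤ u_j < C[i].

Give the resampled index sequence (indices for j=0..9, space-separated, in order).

C = [4/35, 6/35, 3/7, 3/7, 17/35, 3/5, 5/7, 6/7, 31/35, 1]
j=0: u_0=3/40 ∈ [0, 4/35) → index 0
j=1: u_1=7/40 ∈ [6/35, 3/7) → index 2
j=2: u_2=11/40 ∈ [6/35, 3/7) → index 2
j=3: u_3=3/8 ∈ [6/35, 3/7) → index 2
j=4: u_4=19/40 ∈ [3/7, 17/35) → index 4
j=5: u_5=23/40 ∈ [17/35, 3/5) → index 5
j=6: u_6=27/40 ∈ [3/5, 5/7) → index 6
j=7: u_7=31/40 ∈ [5/7, 6/7) → index 7
j=8: u_8=7/8 ∈ [6/7, 31/35) → index 8
j=9: u_9=39/40 ∈ [31/35, 1) → index 9

0 2 2 2 4 5 6 7 8 9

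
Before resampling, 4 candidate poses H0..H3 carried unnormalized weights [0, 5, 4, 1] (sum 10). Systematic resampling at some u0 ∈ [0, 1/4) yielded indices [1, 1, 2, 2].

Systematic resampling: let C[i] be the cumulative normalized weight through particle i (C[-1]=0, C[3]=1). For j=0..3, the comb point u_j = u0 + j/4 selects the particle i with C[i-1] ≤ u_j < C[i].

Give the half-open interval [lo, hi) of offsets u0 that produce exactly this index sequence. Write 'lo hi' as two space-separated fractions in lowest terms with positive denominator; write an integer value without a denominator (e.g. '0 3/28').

C = [0, 1/2, 9/10, 1]
j=0 picked index 1: u0 ∈ [0, 1/2)
j=1 picked index 1: u0 ∈ [-1/4, 1/4)
j=2 picked index 2: u0 ∈ [0, 2/5)
j=3 picked index 2: u0 ∈ [-1/4, 3/20)
intersection: [0, 3/20)

0 3/20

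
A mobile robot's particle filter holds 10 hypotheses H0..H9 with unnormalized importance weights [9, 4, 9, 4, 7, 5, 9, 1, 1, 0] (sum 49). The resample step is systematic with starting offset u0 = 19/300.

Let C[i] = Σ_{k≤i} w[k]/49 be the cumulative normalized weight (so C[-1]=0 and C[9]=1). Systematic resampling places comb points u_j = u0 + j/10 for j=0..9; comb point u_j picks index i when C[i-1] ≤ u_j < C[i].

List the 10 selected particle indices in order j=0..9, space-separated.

C = [9/49, 13/49, 22/49, 26/49, 33/49, 38/49, 47/49, 48/49, 1, 1]
j=0: u_0=19/300 ∈ [0, 9/49) → index 0
j=1: u_1=49/300 ∈ [0, 9/49) → index 0
j=2: u_2=79/300 ∈ [9/49, 13/49) → index 1
j=3: u_3=109/300 ∈ [13/49, 22/49) → index 2
j=4: u_4=139/300 ∈ [22/49, 26/49) → index 3
j=5: u_5=169/300 ∈ [26/49, 33/49) → index 4
j=6: u_6=199/300 ∈ [26/49, 33/49) → index 4
j=7: u_7=229/300 ∈ [33/49, 38/49) → index 5
j=8: u_8=259/300 ∈ [38/49, 47/49) → index 6
j=9: u_9=289/300 ∈ [47/49, 48/49) → index 7

0 0 1 2 3 4 4 5 6 7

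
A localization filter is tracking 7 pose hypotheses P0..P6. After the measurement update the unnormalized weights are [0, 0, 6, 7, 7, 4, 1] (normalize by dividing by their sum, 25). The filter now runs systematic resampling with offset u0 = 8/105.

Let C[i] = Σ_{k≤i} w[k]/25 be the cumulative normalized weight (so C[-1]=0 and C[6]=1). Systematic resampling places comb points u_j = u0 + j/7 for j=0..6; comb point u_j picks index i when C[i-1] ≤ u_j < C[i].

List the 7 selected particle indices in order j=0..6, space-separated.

2 2 3 3 4 4 5

C = [0, 0, 6/25, 13/25, 4/5, 24/25, 1]
j=0: u_0=8/105 ∈ [0, 6/25) → index 2
j=1: u_1=23/105 ∈ [0, 6/25) → index 2
j=2: u_2=38/105 ∈ [6/25, 13/25) → index 3
j=3: u_3=53/105 ∈ [6/25, 13/25) → index 3
j=4: u_4=68/105 ∈ [13/25, 4/5) → index 4
j=5: u_5=83/105 ∈ [13/25, 4/5) → index 4
j=6: u_6=14/15 ∈ [4/5, 24/25) → index 5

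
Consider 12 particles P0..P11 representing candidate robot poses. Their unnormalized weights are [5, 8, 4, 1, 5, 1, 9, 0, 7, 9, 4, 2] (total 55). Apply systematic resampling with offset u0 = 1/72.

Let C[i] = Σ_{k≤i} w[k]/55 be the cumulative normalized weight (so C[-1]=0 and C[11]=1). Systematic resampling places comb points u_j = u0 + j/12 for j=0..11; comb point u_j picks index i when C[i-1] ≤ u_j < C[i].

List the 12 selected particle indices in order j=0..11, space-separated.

C = [1/11, 13/55, 17/55, 18/55, 23/55, 24/55, 3/5, 3/5, 8/11, 49/55, 53/55, 1]
j=0: u_0=1/72 ∈ [0, 1/11) → index 0
j=1: u_1=7/72 ∈ [1/11, 13/55) → index 1
j=2: u_2=13/72 ∈ [1/11, 13/55) → index 1
j=3: u_3=19/72 ∈ [13/55, 17/55) → index 2
j=4: u_4=25/72 ∈ [18/55, 23/55) → index 4
j=5: u_5=31/72 ∈ [23/55, 24/55) → index 5
j=6: u_6=37/72 ∈ [24/55, 3/5) → index 6
j=7: u_7=43/72 ∈ [24/55, 3/5) → index 6
j=8: u_8=49/72 ∈ [3/5, 8/11) → index 8
j=9: u_9=55/72 ∈ [8/11, 49/55) → index 9
j=10: u_10=61/72 ∈ [8/11, 49/55) → index 9
j=11: u_11=67/72 ∈ [49/55, 53/55) → index 10

0 1 1 2 4 5 6 6 8 9 9 10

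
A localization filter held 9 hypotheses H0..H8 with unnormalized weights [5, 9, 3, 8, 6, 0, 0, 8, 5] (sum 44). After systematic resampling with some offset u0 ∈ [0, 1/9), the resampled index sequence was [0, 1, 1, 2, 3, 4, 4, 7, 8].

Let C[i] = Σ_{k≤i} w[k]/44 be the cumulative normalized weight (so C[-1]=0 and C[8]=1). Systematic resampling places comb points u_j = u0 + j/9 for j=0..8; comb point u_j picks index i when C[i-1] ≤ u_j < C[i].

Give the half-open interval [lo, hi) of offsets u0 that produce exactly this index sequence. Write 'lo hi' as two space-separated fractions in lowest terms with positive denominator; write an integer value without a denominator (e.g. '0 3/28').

C = [5/44, 7/22, 17/44, 25/44, 31/44, 31/44, 31/44, 39/44, 1]
j=0 picked index 0: u0 ∈ [0, 5/44)
j=1 picked index 1: u0 ∈ [1/396, 41/198)
j=2 picked index 1: u0 ∈ [-43/396, 19/198)
j=3 picked index 2: u0 ∈ [-1/66, 7/132)
j=4 picked index 3: u0 ∈ [-23/396, 49/396)
j=5 picked index 4: u0 ∈ [5/396, 59/396)
j=6 picked index 4: u0 ∈ [-13/132, 5/132)
j=7 picked index 7: u0 ∈ [-29/396, 43/396)
j=8 picked index 8: u0 ∈ [-1/396, 1/9)
intersection: [5/396, 5/132)

5/396 5/132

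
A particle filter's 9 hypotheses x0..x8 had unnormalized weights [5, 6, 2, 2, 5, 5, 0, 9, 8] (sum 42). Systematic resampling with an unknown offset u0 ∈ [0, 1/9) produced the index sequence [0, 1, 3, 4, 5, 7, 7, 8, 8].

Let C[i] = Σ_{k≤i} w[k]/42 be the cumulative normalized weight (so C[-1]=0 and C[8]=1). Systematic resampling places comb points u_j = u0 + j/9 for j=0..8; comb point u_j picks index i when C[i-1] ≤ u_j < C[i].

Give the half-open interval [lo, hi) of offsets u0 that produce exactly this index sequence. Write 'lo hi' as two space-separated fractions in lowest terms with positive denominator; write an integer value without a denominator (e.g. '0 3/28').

11/126 1/9

C = [5/42, 11/42, 13/42, 5/14, 10/21, 25/42, 25/42, 17/21, 1]
j=0 picked index 0: u0 ∈ [0, 5/42)
j=1 picked index 1: u0 ∈ [1/126, 19/126)
j=2 picked index 3: u0 ∈ [11/126, 17/126)
j=3 picked index 4: u0 ∈ [1/42, 1/7)
j=4 picked index 5: u0 ∈ [2/63, 19/126)
j=5 picked index 7: u0 ∈ [5/126, 16/63)
j=6 picked index 7: u0 ∈ [-1/14, 1/7)
j=7 picked index 8: u0 ∈ [2/63, 2/9)
j=8 picked index 8: u0 ∈ [-5/63, 1/9)
intersection: [11/126, 1/9)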